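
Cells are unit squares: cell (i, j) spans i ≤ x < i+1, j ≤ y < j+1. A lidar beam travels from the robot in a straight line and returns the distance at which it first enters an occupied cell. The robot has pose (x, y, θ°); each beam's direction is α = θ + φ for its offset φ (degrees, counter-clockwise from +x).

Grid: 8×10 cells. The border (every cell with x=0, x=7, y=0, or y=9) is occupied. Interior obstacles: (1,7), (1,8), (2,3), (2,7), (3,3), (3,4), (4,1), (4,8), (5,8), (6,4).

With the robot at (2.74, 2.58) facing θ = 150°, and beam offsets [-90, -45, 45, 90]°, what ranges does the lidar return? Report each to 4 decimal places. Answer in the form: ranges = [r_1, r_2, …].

beam 1: φ=-90°, α=60°
  direction (0.5000, 0.8660); cell (2,2); t to first gridline: x 0.5200, y 0.4850 (then +2.0000 / +1.1547)
    (2,3) via y @ 0.4850  # hit
  → r_1 = 0.4850
beam 2: φ=-45°, α=105°
  direction (-0.2588, 0.9659); cell (2,2); t to first gridline: x 2.8591, y 0.4348 (then +3.8637 / +1.0353)
    (2,3) via y @ 0.4348  # hit
  → r_2 = 0.4348
beam 3: φ=45°, α=195°
  direction (-0.9659, -0.2588); cell (2,2); t to first gridline: x 0.7661, y 2.2409 (then +1.0353 / +3.8637)
    (1,2) via x @ 0.7661
    (0,2) via x @ 1.8014  # hit
  → r_3 = 1.8014
beam 4: φ=90°, α=240°
  direction (-0.5000, -0.8660); cell (2,2); t to first gridline: x 1.4800, y 0.6697 (then +2.0000 / +1.1547)
    (2,1) via y @ 0.6697
    (1,1) via x @ 1.4800
    (1,0) via y @ 1.8244  # hit
  → r_4 = 1.8244

ranges = [0.4850, 0.4348, 1.8014, 1.8244]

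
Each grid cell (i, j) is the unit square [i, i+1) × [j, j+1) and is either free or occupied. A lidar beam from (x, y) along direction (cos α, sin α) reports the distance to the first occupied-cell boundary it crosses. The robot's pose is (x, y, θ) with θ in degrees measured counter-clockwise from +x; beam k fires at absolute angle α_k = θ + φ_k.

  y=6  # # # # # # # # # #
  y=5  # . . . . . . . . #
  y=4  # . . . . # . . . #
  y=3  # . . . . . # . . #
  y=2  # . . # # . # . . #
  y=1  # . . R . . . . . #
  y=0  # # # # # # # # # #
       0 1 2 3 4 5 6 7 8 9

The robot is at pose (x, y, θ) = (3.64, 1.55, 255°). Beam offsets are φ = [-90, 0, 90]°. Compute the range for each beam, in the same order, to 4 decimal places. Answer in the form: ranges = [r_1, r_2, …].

ranges = [2.7331, 0.5694, 2.1250]

beam 1: φ=-90°, α=165°
  dir = (cos 165°, sin 165°) = (-0.9659, 0.2588); from cell (3,1)
  next x-line at t=0.6626, next y-line at t=1.7387; Δt_x=1.0353, Δt_y=3.8637
    x: enter (2,1) at t=0.6626
    x: enter (1,1) at t=1.6979
    y: enter (1,2) at t=1.7387
    x: enter (0,2) at t=2.7331 ← occupied
  → r_1 = 2.7331
beam 2: φ=0°, α=255°
  dir = (cos 255°, sin 255°) = (-0.2588, -0.9659); from cell (3,1)
  next x-line at t=2.4728, next y-line at t=0.5694; Δt_x=3.8637, Δt_y=1.0353
    y: enter (3,0) at t=0.5694 ← occupied
  → r_2 = 0.5694
beam 3: φ=90°, α=345°
  dir = (cos 345°, sin 345°) = (0.9659, -0.2588); from cell (3,1)
  next x-line at t=0.3727, next y-line at t=2.1250; Δt_x=1.0353, Δt_y=3.8637
    x: enter (4,1) at t=0.3727
    x: enter (5,1) at t=1.4080
    y: enter (5,0) at t=2.1250 ← occupied
  → r_3 = 2.1250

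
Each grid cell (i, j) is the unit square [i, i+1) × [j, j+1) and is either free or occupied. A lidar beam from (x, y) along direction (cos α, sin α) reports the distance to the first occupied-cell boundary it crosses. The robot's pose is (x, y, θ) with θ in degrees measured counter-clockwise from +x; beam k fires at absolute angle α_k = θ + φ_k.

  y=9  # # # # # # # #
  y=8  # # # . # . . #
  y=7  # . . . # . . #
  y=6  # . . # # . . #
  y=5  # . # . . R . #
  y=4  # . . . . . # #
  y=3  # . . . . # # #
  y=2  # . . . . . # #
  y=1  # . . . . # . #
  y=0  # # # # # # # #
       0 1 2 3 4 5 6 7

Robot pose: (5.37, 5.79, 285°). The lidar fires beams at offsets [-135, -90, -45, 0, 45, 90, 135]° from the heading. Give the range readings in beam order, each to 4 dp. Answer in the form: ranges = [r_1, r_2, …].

beam 1: φ=-135°, α=150°
  cosα=-0.8660 sinα=0.5000 | (5,5) | tMaxX 0.4272 tMaxY 0.4200 | tΔX 1.1547 tΔY 2.0000
    t=0.4200 [y] (5,6)
    t=0.4272 [x] (4,6) — stop
  → r_1 = 0.4272
beam 2: φ=-90°, α=195°
  cosα=-0.9659 sinα=-0.2588 | (5,5) | tMaxX 0.3831 tMaxY 3.0523 | tΔX 1.0353 tΔY 3.8637
    t=0.3831 [x] (4,5)
    t=1.4183 [x] (3,5)
    t=2.4536 [x] (2,5) — stop
  → r_2 = 2.4536
beam 3: φ=-45°, α=240°
  cosα=-0.5000 sinα=-0.8660 | (5,5) | tMaxX 0.7400 tMaxY 0.9122 | tΔX 2.0000 tΔY 1.1547
    t=0.7400 [x] (4,5)
    t=0.9122 [y] (4,4)
    t=2.0669 [y] (4,3)
    t=2.7400 [x] (3,3)
    t=3.2216 [y] (3,2)
    t=4.3763 [y] (3,1)
    t=4.7400 [x] (2,1)
    t=5.5310 [y] (2,0) — stop
  → r_3 = 5.5310
beam 4: φ=0°, α=285°
  cosα=0.2588 sinα=-0.9659 | (5,5) | tMaxX 2.4341 tMaxY 0.8179 | tΔX 3.8637 tΔY 1.0353
    t=0.8179 [y] (5,4)
    t=1.8531 [y] (5,3) — stop
  → r_4 = 1.8531
beam 5: φ=45°, α=330°
  cosα=0.8660 sinα=-0.5000 | (5,5) | tMaxX 0.7275 tMaxY 1.5800 | tΔX 1.1547 tΔY 2.0000
    t=0.7275 [x] (6,5)
    t=1.5800 [y] (6,4) — stop
  → r_5 = 1.5800
beam 6: φ=90°, α=15°
  cosα=0.9659 sinα=0.2588 | (5,5) | tMaxX 0.6522 tMaxY 0.8114 | tΔX 1.0353 tΔY 3.8637
    t=0.6522 [x] (6,5)
    t=0.8114 [y] (6,6)
    t=1.6875 [x] (7,6) — stop
  → r_6 = 1.6875
beam 7: φ=135°, α=60°
  cosα=0.5000 sinα=0.8660 | (5,5) | tMaxX 1.2600 tMaxY 0.2425 | tΔX 2.0000 tΔY 1.1547
    t=0.2425 [y] (5,6)
    t=1.2600 [x] (6,6)
    t=1.3972 [y] (6,7)
    t=2.5519 [y] (6,8)
    t=3.2600 [x] (7,8) — stop
  → r_7 = 3.2600

ranges = [0.4272, 2.4536, 5.5310, 1.8531, 1.5800, 1.6875, 3.2600]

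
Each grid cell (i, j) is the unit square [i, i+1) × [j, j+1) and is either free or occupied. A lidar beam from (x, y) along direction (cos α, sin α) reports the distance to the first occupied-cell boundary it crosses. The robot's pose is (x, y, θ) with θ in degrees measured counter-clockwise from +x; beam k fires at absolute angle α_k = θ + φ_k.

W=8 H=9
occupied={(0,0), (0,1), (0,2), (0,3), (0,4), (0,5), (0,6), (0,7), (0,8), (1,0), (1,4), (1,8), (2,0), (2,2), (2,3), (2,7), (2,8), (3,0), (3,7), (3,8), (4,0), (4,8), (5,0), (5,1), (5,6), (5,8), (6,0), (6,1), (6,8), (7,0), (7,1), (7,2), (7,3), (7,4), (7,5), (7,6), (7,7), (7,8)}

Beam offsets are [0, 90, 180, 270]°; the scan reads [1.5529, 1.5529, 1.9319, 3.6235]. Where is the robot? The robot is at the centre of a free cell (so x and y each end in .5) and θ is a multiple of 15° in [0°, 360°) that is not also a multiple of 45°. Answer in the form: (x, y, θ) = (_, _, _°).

(x, y, θ) = (4.5, 2.5, 165°)

Candidates: 34 free-cell centres × 16 headings = 544 poses. Raycast each; keep the one whose scan matches to 4 dp.
  (3.5, 5.5, 300°): beam 1 = 4.0415 ≠ 1.5529 ✗
  (3.5, 2.5, 330°): beam 1 = 1.7321 ≠ 1.5529 ✗
  (3.5, 1.5, 165°): beam 1 = 2.5882 ≠ 1.5529 ✗
  (6.5, 7.5, 105°): beam 1 = 0.5176 ≠ 1.5529 ✗
  …
  (4.5, 2.5, 165°): r_1=1.5529, r_2=1.5529, r_3=1.9319, r_4=3.6235 — all match ✓
Unique over the lattice → pose = (4.5, 2.5, 165°).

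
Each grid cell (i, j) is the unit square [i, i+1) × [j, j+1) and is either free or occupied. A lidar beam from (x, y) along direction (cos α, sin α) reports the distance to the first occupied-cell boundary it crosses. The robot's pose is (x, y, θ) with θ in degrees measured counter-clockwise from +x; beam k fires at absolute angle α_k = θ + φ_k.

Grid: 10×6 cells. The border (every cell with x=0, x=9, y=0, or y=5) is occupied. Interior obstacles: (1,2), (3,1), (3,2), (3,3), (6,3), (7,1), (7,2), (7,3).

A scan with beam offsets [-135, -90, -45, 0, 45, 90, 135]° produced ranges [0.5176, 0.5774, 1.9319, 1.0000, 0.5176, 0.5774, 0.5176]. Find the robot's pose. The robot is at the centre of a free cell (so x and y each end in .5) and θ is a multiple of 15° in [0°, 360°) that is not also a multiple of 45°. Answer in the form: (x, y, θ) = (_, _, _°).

Candidates: 24 free-cell centres × 16 headings = 384 poses. Raycast each; keep the one whose scan matches to 4 dp.
  (4.5, 2.5, 60°): beam 1 = 1.5529 ≠ 0.5176 ✗
  (8.5, 1.5, 255°): beam 1 = 1.0000 ≠ 0.5176 ✗
  (5.5, 1.5, 345°): beam 1 = 1.0000 ≠ 0.5176 ✗
  (4.5, 3.5, 15°): beam 1 = 1.0000 ≠ 0.5176 ✗
  (2.5, 4.5, 345°): beam 1 = 1.7321 ≠ 0.5176 ✗
  …
  (8.5, 1.5, 120°): r_1=0.5176, r_2=0.5774, r_3=1.9319, r_4=1.0000, r_5=0.5176, r_6=0.5774, r_7=0.5176 — all match ✓
Unique over the lattice → pose = (8.5, 1.5, 120°).

(x, y, θ) = (8.5, 1.5, 120°)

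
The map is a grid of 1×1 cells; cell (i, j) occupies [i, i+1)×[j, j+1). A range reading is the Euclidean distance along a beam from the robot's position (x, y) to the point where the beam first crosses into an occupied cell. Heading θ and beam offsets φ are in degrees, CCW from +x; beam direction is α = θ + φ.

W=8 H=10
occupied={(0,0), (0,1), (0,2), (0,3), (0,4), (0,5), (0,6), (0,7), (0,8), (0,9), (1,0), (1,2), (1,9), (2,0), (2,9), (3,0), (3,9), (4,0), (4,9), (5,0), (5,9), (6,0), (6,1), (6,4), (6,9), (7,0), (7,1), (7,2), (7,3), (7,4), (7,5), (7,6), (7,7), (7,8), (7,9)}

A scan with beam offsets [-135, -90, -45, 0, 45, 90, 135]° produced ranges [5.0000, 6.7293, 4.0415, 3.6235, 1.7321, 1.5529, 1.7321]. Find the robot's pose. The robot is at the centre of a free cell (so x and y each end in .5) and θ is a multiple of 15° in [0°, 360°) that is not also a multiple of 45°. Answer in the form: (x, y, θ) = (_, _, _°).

Candidates: 45 free-cell centres × 16 headings = 720 poses. Raycast each; keep the one whose scan matches to 4 dp.
  (3.5, 6.5, 345°): beam 1 = 2.8868 ≠ 5.0000 ✗
  (4.5, 7.5, 105°): beam 1 = 2.8868 ≠ 5.0000 ✗
  (6.5, 6.5, 105°): beam 1 = 0.5774 ≠ 5.0000 ✗
  (5.5, 8.5, 345°): beam 1 = 5.1962 ≠ 5.0000 ✗
  …
  (4.5, 2.5, 195°): r_1=5.0000, r_2=6.7293, r_3=4.0415, r_4=3.6235, r_5=1.7321, r_6=1.5529, r_7=1.7321 — all match ✓
No second candidate reproduces the full scan.

(x, y, θ) = (4.5, 2.5, 195°)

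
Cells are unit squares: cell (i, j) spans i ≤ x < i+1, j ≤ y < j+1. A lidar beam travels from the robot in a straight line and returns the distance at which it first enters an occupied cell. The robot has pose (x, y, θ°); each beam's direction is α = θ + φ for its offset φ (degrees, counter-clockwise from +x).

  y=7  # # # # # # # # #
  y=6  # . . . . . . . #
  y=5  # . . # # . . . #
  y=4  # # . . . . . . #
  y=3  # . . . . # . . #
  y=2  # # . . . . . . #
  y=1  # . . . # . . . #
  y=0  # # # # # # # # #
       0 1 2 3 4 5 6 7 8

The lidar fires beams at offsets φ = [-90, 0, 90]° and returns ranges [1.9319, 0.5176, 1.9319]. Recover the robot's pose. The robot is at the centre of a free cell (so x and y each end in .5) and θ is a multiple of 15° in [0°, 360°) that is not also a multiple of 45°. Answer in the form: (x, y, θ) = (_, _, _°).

Candidates: 36 free-cell centres × 16 headings = 576 poses. Raycast each; keep the one whose scan matches to 4 dp.
  (2.5, 3.5, 195°): beam 1 = 3.6235 ≠ 1.9319 ✗
  (6.5, 1.5, 345°): beam 1 = 0.5176 ≠ 1.9319 ✗
  (7.5, 5.5, 300°): beam 1 = 6.3509 ≠ 1.9319 ✗
  (2.5, 2.5, 60°): beam 1 = 1.7321 ≠ 1.9319 ✗
  …
  (5.5, 6.5, 105°): r_1=1.9319, r_2=0.5176, r_3=1.9319 — all match ✓
Unique over the lattice → pose = (5.5, 6.5, 105°).

(x, y, θ) = (5.5, 6.5, 105°)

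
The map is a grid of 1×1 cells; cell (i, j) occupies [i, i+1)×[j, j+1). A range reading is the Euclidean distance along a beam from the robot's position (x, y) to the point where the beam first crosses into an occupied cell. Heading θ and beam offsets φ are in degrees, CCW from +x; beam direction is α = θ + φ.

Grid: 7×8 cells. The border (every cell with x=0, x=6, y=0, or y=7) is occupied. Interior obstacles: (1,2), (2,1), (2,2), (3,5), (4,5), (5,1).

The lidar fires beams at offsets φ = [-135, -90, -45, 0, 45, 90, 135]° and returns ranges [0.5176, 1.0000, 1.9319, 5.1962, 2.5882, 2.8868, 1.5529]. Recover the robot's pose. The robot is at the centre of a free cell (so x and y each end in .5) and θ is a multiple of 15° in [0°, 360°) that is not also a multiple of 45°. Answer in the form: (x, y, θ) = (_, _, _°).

The pose lattice has 24·16 = 384 candidates. Test each by forward raycasting.
  (3.5, 6.5, 30°): beam 2 = 0.5774 ≠ 1.0000 ✗
  (4.5, 3.5, 330°): beam 1 = 1.9319 ≠ 0.5176 ✗
  (2.5, 6.5, 330°): beam 1 = 1.5529 ≠ 0.5176 ✗
  (3.5, 1.5, 240°): beam 1 = 5.6940 ≠ 0.5176 ✗
  (4.5, 3.5, 60°): beam 1 = 1.9319 ≠ 0.5176 ✗
  …
  (5.5, 3.5, 150°): r_1=0.5176, r_2=1.0000, r_3=1.9319, r_4=5.1962, r_5=2.5882, r_6=2.8868, r_7=1.5529 — all match ✓
Only this pose fits every beam.

(x, y, θ) = (5.5, 3.5, 150°)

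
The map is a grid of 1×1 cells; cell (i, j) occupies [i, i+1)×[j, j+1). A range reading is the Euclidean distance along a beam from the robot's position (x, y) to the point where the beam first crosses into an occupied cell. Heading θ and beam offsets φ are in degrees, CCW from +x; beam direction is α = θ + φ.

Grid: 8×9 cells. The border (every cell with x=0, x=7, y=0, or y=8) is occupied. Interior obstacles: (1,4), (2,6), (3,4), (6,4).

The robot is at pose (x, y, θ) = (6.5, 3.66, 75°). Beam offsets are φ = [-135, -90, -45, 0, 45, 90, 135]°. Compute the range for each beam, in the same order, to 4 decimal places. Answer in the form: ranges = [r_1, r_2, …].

ranges = [1.0000, 0.5176, 0.5774, 0.3520, 0.3926, 2.5882, 5.3200]

beam 1: φ=-135°, α=300°
  cosα=0.5000 sinα=-0.8660 | (6,3) | tMaxX 1.0000 tMaxY 0.7621 | tΔX 2.0000 tΔY 1.1547
    t=0.7621 [y] (6,2)
    t=1.0000 [x] (7,2) — stop
  → r_1 = 1.0000
beam 2: φ=-90°, α=345°
  cosα=0.9659 sinα=-0.2588 | (6,3) | tMaxX 0.5176 tMaxY 2.5500 | tΔX 1.0353 tΔY 3.8637
    t=0.5176 [x] (7,3) — stop
  → r_2 = 0.5176
beam 3: φ=-45°, α=30°
  cosα=0.8660 sinα=0.5000 | (6,3) | tMaxX 0.5774 tMaxY 0.6800 | tΔX 1.1547 tΔY 2.0000
    t=0.5774 [x] (7,3) — stop
  → r_3 = 0.5774
beam 4: φ=0°, α=75°
  cosα=0.2588 sinα=0.9659 | (6,3) | tMaxX 1.9319 tMaxY 0.3520 | tΔX 3.8637 tΔY 1.0353
    t=0.3520 [y] (6,4) — stop
  → r_4 = 0.3520
beam 5: φ=45°, α=120°
  cosα=-0.5000 sinα=0.8660 | (6,3) | tMaxX 1.0000 tMaxY 0.3926 | tΔX 2.0000 tΔY 1.1547
    t=0.3926 [y] (6,4) — stop
  → r_5 = 0.3926
beam 6: φ=90°, α=165°
  cosα=-0.9659 sinα=0.2588 | (6,3) | tMaxX 0.5176 tMaxY 1.3137 | tΔX 1.0353 tΔY 3.8637
    t=0.5176 [x] (5,3)
    t=1.3137 [y] (5,4)
    t=1.5529 [x] (4,4)
    t=2.5882 [x] (3,4) — stop
  → r_6 = 2.5882
beam 7: φ=135°, α=210°
  cosα=-0.8660 sinα=-0.5000 | (6,3) | tMaxX 0.5774 tMaxY 1.3200 | tΔX 1.1547 tΔY 2.0000
    t=0.5774 [x] (5,3)
    t=1.3200 [y] (5,2)
    t=1.7321 [x] (4,2)
    t=2.8868 [x] (3,2)
    t=3.3200 [y] (3,1)
    t=4.0415 [x] (2,1)
    t=5.1962 [x] (1,1)
    t=5.3200 [y] (1,0) — stop
  → r_7 = 5.3200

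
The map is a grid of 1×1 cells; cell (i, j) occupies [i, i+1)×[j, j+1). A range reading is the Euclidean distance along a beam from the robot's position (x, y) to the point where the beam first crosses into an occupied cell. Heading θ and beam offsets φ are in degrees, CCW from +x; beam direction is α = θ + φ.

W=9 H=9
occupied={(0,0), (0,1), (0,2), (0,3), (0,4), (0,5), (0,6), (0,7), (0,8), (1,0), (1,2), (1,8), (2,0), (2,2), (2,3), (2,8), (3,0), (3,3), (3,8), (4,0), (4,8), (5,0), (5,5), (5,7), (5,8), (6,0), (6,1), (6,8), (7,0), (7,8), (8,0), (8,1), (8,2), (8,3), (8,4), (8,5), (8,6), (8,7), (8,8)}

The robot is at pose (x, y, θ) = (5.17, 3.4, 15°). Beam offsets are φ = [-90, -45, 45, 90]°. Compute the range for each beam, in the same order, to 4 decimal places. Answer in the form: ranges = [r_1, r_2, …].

ranges = [2.4847, 3.2678, 5.3116, 4.7623]

beam 1: φ=-90°, α=285°
  cosα=0.2588 sinα=-0.9659 | (5,3) | tMaxX 3.2069 tMaxY 0.4141 | tΔX 3.8637 tΔY 1.0353
    t=0.4141 [y] (5,2)
    t=1.4494 [y] (5,1)
    t=2.4847 [y] (5,0) — stop
  → r_1 = 2.4847
beam 2: φ=-45°, α=330°
  cosα=0.8660 sinα=-0.5000 | (5,3) | tMaxX 0.9584 tMaxY 0.8000 | tΔX 1.1547 tΔY 2.0000
    t=0.8000 [y] (5,2)
    t=0.9584 [x] (6,2)
    t=2.1131 [x] (7,2)
    t=2.8000 [y] (7,1)
    t=3.2678 [x] (8,1) — stop
  → r_2 = 3.2678
beam 3: φ=45°, α=60°
  cosα=0.5000 sinα=0.8660 | (5,3) | tMaxX 1.6600 tMaxY 0.6928 | tΔX 2.0000 tΔY 1.1547
    t=0.6928 [y] (5,4)
    t=1.6600 [x] (6,4)
    t=1.8475 [y] (6,5)
    t=3.0022 [y] (6,6)
    t=3.6600 [x] (7,6)
    t=4.1569 [y] (7,7)
    t=5.3116 [y] (7,8) — stop
  → r_3 = 5.3116
beam 4: φ=90°, α=105°
  cosα=-0.2588 sinα=0.9659 | (5,3) | tMaxX 0.6568 tMaxY 0.6212 | tΔX 3.8637 tΔY 1.0353
    t=0.6212 [y] (5,4)
    t=0.6568 [x] (4,4)
    t=1.6564 [y] (4,5)
    t=2.6917 [y] (4,6)
    t=3.7270 [y] (4,7)
    t=4.5205 [x] (3,7)
    t=4.7623 [y] (3,8) — stop
  → r_4 = 4.7623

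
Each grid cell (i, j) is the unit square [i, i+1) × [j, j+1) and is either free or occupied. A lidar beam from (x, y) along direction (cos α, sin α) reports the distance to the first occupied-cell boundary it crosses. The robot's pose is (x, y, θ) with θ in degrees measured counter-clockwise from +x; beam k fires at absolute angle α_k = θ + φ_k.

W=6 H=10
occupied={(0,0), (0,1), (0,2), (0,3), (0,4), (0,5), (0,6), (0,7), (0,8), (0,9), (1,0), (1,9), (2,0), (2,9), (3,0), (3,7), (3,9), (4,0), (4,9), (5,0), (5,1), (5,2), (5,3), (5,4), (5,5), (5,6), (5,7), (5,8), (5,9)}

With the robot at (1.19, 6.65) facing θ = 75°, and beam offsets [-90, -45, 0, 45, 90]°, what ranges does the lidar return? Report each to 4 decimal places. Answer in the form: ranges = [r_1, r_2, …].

beam 1: φ=-90°, α=345°
  cosα=0.9659 sinα=-0.2588 | (1,6) | tMaxX 0.8386 tMaxY 2.5114 | tΔX 1.0353 tΔY 3.8637
    t=0.8386 [x] (2,6)
    t=1.8738 [x] (3,6)
    t=2.5114 [y] (3,5)
    t=2.9091 [x] (4,5)
    t=3.9444 [x] (5,5) — stop
  → r_1 = 3.9444
beam 2: φ=-45°, α=30°
  cosα=0.8660 sinα=0.5000 | (1,6) | tMaxX 0.9353 tMaxY 0.7000 | tΔX 1.1547 tΔY 2.0000
    t=0.7000 [y] (1,7)
    t=0.9353 [x] (2,7)
    t=2.0900 [x] (3,7) — stop
  → r_2 = 2.0900
beam 3: φ=0°, α=75°
  cosα=0.2588 sinα=0.9659 | (1,6) | tMaxX 3.1296 tMaxY 0.3623 | tΔX 3.8637 tΔY 1.0353
    t=0.3623 [y] (1,7)
    t=1.3976 [y] (1,8)
    t=2.4329 [y] (1,9) — stop
  → r_3 = 2.4329
beam 4: φ=45°, α=120°
  cosα=-0.5000 sinα=0.8660 | (1,6) | tMaxX 0.3800 tMaxY 0.4041 | tΔX 2.0000 tΔY 1.1547
    t=0.3800 [x] (0,6) — stop
  → r_4 = 0.3800
beam 5: φ=90°, α=165°
  cosα=-0.9659 sinα=0.2588 | (1,6) | tMaxX 0.1967 tMaxY 1.3523 | tΔX 1.0353 tΔY 3.8637
    t=0.1967 [x] (0,6) — stop
  → r_5 = 0.1967

ranges = [3.9444, 2.0900, 2.4329, 0.3800, 0.1967]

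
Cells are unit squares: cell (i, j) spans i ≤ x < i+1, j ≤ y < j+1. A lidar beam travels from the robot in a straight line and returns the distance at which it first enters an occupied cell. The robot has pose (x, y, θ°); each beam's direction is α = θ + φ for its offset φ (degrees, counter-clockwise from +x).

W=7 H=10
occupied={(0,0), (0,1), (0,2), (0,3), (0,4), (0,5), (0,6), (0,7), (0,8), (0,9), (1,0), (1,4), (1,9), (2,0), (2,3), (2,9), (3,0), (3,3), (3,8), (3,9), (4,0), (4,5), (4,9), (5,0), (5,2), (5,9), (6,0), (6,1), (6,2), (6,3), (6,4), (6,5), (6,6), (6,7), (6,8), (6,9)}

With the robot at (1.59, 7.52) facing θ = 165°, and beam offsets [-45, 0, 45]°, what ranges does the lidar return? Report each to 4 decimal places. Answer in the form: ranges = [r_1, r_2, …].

beam 1: φ=-45°, α=120°
  dir = (cos 120°, sin 120°) = (-0.5000, 0.8660); from cell (1,7)
  next x-line at t=1.1800, next y-line at t=0.5543; Δt_x=2.0000, Δt_y=1.1547
    y: enter (1,8) at t=0.5543
    x: enter (0,8) at t=1.1800 ← occupied
  → r_1 = 1.1800
beam 2: φ=0°, α=165°
  dir = (cos 165°, sin 165°) = (-0.9659, 0.2588); from cell (1,7)
  next x-line at t=0.6108, next y-line at t=1.8546; Δt_x=1.0353, Δt_y=3.8637
    x: enter (0,7) at t=0.6108 ← occupied
  → r_2 = 0.6108
beam 3: φ=45°, α=210°
  dir = (cos 210°, sin 210°) = (-0.8660, -0.5000); from cell (1,7)
  next x-line at t=0.6813, next y-line at t=1.0400; Δt_x=1.1547, Δt_y=2.0000
    x: enter (0,7) at t=0.6813 ← occupied
  → r_3 = 0.6813

ranges = [1.1800, 0.6108, 0.6813]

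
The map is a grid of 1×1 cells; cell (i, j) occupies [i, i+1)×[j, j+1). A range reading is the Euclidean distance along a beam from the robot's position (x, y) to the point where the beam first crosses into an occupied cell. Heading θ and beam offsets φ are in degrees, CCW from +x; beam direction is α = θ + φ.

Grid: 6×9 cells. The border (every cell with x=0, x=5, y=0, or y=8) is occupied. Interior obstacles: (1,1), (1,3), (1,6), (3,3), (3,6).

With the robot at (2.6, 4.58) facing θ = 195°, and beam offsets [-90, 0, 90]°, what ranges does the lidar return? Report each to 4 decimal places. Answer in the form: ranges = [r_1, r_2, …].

beam 1: φ=-90°, α=105°
  cosα=-0.2588 sinα=0.9659 | (2,4) | tMaxX 2.3182 tMaxY 0.4348 | tΔX 3.8637 tΔY 1.0353
    t=0.4348 [y] (2,5)
    t=1.4701 [y] (2,6)
    t=2.3182 [x] (1,6) — stop
  → r_1 = 2.3182
beam 2: φ=0°, α=195°
  cosα=-0.9659 sinα=-0.2588 | (2,4) | tMaxX 0.6212 tMaxY 2.2409 | tΔX 1.0353 tΔY 3.8637
    t=0.6212 [x] (1,4)
    t=1.6564 [x] (0,4) — stop
  → r_2 = 1.6564
beam 3: φ=90°, α=285°
  cosα=0.2588 sinα=-0.9659 | (2,4) | tMaxX 1.5455 tMaxY 0.6005 | tΔX 3.8637 tΔY 1.0353
    t=0.6005 [y] (2,3)
    t=1.5455 [x] (3,3) — stop
  → r_3 = 1.5455

ranges = [2.3182, 1.6564, 1.5455]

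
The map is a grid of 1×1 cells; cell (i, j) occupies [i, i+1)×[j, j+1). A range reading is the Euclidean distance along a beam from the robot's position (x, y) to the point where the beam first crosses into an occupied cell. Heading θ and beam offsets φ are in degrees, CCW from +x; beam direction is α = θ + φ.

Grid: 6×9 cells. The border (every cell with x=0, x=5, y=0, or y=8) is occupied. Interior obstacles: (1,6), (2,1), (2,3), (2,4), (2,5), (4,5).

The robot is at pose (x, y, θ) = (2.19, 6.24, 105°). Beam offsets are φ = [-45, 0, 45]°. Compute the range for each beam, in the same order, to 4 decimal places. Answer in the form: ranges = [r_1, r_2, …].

beam 1: φ=-45°, α=60°
  d=(0.5000,0.8660)  start (2,6)  tX=1.6200 tY=0.8776  stride 1/|dx|=2.0000 1/|dy|=1.1547
    cross y-line → (2,7), t=0.8776
    cross x-line → (3,7), t=1.6200
    cross y-line → (3,8), t=2.0323 (wall)
  → r_1 = 2.0323
beam 2: φ=0°, α=105°
  d=(-0.2588,0.9659)  start (2,6)  tX=0.7341 tY=0.7868  stride 1/|dx|=3.8637 1/|dy|=1.0353
    cross x-line → (1,6), t=0.7341 (wall)
  → r_2 = 0.7341
beam 3: φ=45°, α=150°
  d=(-0.8660,0.5000)  start (2,6)  tX=0.2194 tY=1.5200  stride 1/|dx|=1.1547 1/|dy|=2.0000
    cross x-line → (1,6), t=0.2194 (wall)
  → r_3 = 0.2194

ranges = [2.0323, 0.7341, 0.2194]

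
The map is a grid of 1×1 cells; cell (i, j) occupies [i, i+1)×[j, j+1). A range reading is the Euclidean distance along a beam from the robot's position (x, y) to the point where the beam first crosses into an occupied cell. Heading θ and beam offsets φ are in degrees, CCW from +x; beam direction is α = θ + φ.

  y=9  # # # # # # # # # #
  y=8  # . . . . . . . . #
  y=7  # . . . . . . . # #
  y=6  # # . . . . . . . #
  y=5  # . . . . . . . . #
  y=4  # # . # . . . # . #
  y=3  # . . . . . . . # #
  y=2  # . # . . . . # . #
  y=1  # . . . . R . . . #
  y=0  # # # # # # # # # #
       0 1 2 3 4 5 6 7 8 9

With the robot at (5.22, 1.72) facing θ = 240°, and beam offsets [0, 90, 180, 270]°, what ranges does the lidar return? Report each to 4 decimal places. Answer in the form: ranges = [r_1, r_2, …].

beam 1: φ=0°, α=240°
  cosα=-0.5000 sinα=-0.8660 | (5,1) | tMaxX 0.4400 tMaxY 0.8314 | tΔX 2.0000 tΔY 1.1547
    t=0.4400 [x] (4,1)
    t=0.8314 [y] (4,0) — stop
  → r_1 = 0.8314
beam 2: φ=90°, α=330°
  cosα=0.8660 sinα=-0.5000 | (5,1) | tMaxX 0.9007 tMaxY 1.4400 | tΔX 1.1547 tΔY 2.0000
    t=0.9007 [x] (6,1)
    t=1.4400 [y] (6,0) — stop
  → r_2 = 1.4400
beam 3: φ=180°, α=60°
  cosα=0.5000 sinα=0.8660 | (5,1) | tMaxX 1.5600 tMaxY 0.3233 | tΔX 2.0000 tΔY 1.1547
    t=0.3233 [y] (5,2)
    t=1.4780 [y] (5,3)
    t=1.5600 [x] (6,3)
    t=2.6327 [y] (6,4)
    t=3.5600 [x] (7,4) — stop
  → r_3 = 3.5600
beam 4: φ=270°, α=150°
  cosα=-0.8660 sinα=0.5000 | (5,1) | tMaxX 0.2540 tMaxY 0.5600 | tΔX 1.1547 tΔY 2.0000
    t=0.2540 [x] (4,1)
    t=0.5600 [y] (4,2)
    t=1.4087 [x] (3,2)
    t=2.5600 [y] (3,3)
    t=2.5634 [x] (2,3)
    t=3.7181 [x] (1,3)
    t=4.5600 [y] (1,4) — stop
  → r_4 = 4.5600

ranges = [0.8314, 1.4400, 3.5600, 4.5600]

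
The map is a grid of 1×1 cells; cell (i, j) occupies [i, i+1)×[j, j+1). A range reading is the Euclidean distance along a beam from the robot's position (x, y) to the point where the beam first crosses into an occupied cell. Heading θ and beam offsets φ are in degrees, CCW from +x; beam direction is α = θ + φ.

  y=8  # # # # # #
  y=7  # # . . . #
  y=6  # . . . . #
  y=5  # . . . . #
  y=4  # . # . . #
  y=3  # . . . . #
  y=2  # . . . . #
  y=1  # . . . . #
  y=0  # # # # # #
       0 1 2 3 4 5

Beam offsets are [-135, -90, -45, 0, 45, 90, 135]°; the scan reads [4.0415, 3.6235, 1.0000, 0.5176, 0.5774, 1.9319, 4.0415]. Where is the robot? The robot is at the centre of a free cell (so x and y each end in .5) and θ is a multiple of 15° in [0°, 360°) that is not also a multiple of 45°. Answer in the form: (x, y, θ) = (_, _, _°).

(x, y, θ) = (4.5, 4.5, 345°)

Enumerate (i+0.5, j+0.5, θ) over the 26 free cells and 16 admissible headings. For each, cast all 7 beams and compare to the given ranges.
  (4.5, 6.5, 30°): beam 1 = 5.6940 ≠ 4.0415 ✗
  (3.5, 3.5, 195°): beam 1 = 3.0000 ≠ 4.0415 ✗
  (3.5, 7.5, 165°): beam 1 = 1.0000 ≠ 4.0415 ✗
  …
  (4.5, 4.5, 345°): r_1=4.0415, r_2=3.6235, r_3=1.0000, r_4=0.5176, r_5=0.5774, r_6=1.9319, r_7=4.0415 — all match ✓
No second candidate reproduces the full scan.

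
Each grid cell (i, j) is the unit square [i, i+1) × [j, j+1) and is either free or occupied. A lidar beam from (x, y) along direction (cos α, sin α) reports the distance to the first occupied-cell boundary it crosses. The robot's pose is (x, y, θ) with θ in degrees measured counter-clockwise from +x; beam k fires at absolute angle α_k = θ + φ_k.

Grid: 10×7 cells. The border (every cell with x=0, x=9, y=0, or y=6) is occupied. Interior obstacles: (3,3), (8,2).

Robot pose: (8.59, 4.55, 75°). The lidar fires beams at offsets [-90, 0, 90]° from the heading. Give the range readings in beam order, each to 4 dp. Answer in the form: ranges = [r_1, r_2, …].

beam 1: φ=-90°, α=345°
  d=(0.9659,-0.2588)  start (8,4)  tX=0.4245 tY=2.1250  stride 1/|dx|=1.0353 1/|dy|=3.8637
    cross x-line → (9,4), t=0.4245 (wall)
  → r_1 = 0.4245
beam 2: φ=0°, α=75°
  d=(0.2588,0.9659)  start (8,4)  tX=1.5841 tY=0.4659  stride 1/|dx|=3.8637 1/|dy|=1.0353
    cross y-line → (8,5), t=0.4659
    cross y-line → (8,6), t=1.5012 (wall)
  → r_2 = 1.5012
beam 3: φ=90°, α=165°
  d=(-0.9659,0.2588)  start (8,4)  tX=0.6108 tY=1.7387  stride 1/|dx|=1.0353 1/|dy|=3.8637
    cross x-line → (7,4), t=0.6108
    cross x-line → (6,4), t=1.6461
    cross y-line → (6,5), t=1.7387
    cross x-line → (5,5), t=2.6814
    cross x-line → (4,5), t=3.7166
    cross x-line → (3,5), t=4.7519
    cross y-line → (3,6), t=5.6024 (wall)
  → r_3 = 5.6024

ranges = [0.4245, 1.5012, 5.6024]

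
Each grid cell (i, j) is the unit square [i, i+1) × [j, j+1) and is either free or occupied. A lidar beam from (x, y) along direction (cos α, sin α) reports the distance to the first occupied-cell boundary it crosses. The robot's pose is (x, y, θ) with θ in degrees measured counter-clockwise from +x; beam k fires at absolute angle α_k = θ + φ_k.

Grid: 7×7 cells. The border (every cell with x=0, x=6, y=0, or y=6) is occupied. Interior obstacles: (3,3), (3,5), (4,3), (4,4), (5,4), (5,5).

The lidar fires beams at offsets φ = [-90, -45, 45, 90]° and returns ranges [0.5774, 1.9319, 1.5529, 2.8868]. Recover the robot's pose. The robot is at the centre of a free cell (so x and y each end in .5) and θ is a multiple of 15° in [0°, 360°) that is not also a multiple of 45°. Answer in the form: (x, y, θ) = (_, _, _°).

(x, y, θ) = (1.5, 3.5, 300°)

Candidates: 19 free-cell centres × 16 headings = 304 poses. Raycast each; keep the one whose scan matches to 4 dp.
  (2.5, 1.5, 210°): beam 1 = 3.0000 ≠ 0.5774 ✗
  (2.5, 1.5, 60°): beam 1 = 1.0000 ≠ 0.5774 ✗
  (4.5, 1.5, 300°): beam 1 = 1.0000 ≠ 0.5774 ✗
  (5.5, 1.5, 210°): beam 1 = 1.7321 ≠ 0.5774 ✗
  …
  (1.5, 3.5, 300°): r_1=0.5774, r_2=1.9319, r_3=1.5529, r_4=2.8868 — all match ✓
Only this pose fits every beam.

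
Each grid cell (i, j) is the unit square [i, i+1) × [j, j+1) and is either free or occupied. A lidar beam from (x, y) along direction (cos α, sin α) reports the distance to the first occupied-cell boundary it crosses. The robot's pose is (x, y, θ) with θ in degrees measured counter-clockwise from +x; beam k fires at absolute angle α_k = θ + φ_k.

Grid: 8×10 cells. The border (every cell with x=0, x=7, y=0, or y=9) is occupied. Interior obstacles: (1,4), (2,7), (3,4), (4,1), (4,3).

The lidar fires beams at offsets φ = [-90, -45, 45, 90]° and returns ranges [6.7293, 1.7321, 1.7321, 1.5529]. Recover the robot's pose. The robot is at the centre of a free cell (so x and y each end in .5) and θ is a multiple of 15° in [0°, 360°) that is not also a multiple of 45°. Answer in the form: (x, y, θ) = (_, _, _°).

(x, y, θ) = (6.5, 2.5, 195°)

The pose lattice has 43·16 = 688 candidates. Test each by forward raycasting.
  (4.5, 5.5, 165°): beam 1 = 3.6235 ≠ 6.7293 ✗
  (6.5, 2.5, 330°): beam 1 = 1.7321 ≠ 6.7293 ✗
  (3.5, 1.5, 210°): beam 1 = 3.0000 ≠ 6.7293 ✗
  …
  (6.5, 2.5, 195°): r_1=6.7293, r_2=1.7321, r_3=1.7321, r_4=1.5529 — all match ✓
No second candidate reproduces the full scan.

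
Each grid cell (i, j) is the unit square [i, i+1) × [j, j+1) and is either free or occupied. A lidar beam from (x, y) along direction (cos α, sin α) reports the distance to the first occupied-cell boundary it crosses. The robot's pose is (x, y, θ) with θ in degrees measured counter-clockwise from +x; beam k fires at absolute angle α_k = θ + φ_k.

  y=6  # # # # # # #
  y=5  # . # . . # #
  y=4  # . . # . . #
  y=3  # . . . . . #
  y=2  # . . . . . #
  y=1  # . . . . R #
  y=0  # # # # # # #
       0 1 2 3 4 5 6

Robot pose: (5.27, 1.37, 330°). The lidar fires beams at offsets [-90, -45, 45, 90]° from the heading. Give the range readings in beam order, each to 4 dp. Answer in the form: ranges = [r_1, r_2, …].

ranges = [0.4272, 0.3831, 0.7558, 1.4600]

beam 1: φ=-90°, α=240°
  dir = (cos 240°, sin 240°) = (-0.5000, -0.8660); from cell (5,1)
  next x-line at t=0.5400, next y-line at t=0.4272; Δt_x=2.0000, Δt_y=1.1547
    y: enter (5,0) at t=0.4272 ← occupied
  → r_1 = 0.4272
beam 2: φ=-45°, α=285°
  dir = (cos 285°, sin 285°) = (0.2588, -0.9659); from cell (5,1)
  next x-line at t=2.8205, next y-line at t=0.3831; Δt_x=3.8637, Δt_y=1.0353
    y: enter (5,0) at t=0.3831 ← occupied
  → r_2 = 0.3831
beam 3: φ=45°, α=15°
  dir = (cos 15°, sin 15°) = (0.9659, 0.2588); from cell (5,1)
  next x-line at t=0.7558, next y-line at t=2.4341; Δt_x=1.0353, Δt_y=3.8637
    x: enter (6,1) at t=0.7558 ← occupied
  → r_3 = 0.7558
beam 4: φ=90°, α=60°
  dir = (cos 60°, sin 60°) = (0.5000, 0.8660); from cell (5,1)
  next x-line at t=1.4600, next y-line at t=0.7275; Δt_x=2.0000, Δt_y=1.1547
    y: enter (5,2) at t=0.7275
    x: enter (6,2) at t=1.4600 ← occupied
  → r_4 = 1.4600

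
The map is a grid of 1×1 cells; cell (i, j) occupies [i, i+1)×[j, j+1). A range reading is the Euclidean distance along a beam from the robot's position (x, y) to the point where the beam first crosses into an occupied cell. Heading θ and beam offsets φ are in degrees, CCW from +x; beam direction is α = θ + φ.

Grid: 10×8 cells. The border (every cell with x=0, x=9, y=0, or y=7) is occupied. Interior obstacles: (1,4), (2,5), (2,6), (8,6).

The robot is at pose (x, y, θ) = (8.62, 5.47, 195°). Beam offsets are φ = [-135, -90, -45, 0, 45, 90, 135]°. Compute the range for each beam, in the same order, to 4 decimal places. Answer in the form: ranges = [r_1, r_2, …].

ranges = [0.6120, 0.5487, 3.0600, 7.8888, 5.1615, 1.4682, 0.4388]

beam 1: φ=-135°, α=60°
  cosα=0.5000 sinα=0.8660 | (8,5) | tMaxX 0.7600 tMaxY 0.6120 | tΔX 2.0000 tΔY 1.1547
    t=0.6120 [y] (8,6) — stop
  → r_1 = 0.6120
beam 2: φ=-90°, α=105°
  cosα=-0.2588 sinα=0.9659 | (8,5) | tMaxX 2.3955 tMaxY 0.5487 | tΔX 3.8637 tΔY 1.0353
    t=0.5487 [y] (8,6) — stop
  → r_2 = 0.5487
beam 3: φ=-45°, α=150°
  cosα=-0.8660 sinα=0.5000 | (8,5) | tMaxX 0.7159 tMaxY 1.0600 | tΔX 1.1547 tΔY 2.0000
    t=0.7159 [x] (7,5)
    t=1.0600 [y] (7,6)
    t=1.8706 [x] (6,6)
    t=3.0253 [x] (5,6)
    t=3.0600 [y] (5,7) — stop
  → r_3 = 3.0600
beam 4: φ=0°, α=195°
  cosα=-0.9659 sinα=-0.2588 | (8,5) | tMaxX 0.6419 tMaxY 1.8159 | tΔX 1.0353 tΔY 3.8637
    t=0.6419 [x] (7,5)
    t=1.6771 [x] (6,5)
    t=1.8159 [y] (6,4)
    t=2.7124 [x] (5,4)
    t=3.7477 [x] (4,4)
    t=4.7830 [x] (3,4)
    t=5.6796 [y] (3,3)
    t=5.8183 [x] (2,3)
    t=6.8535 [x] (1,3)
    t=7.8888 [x] (0,3) — stop
  → r_4 = 7.8888
beam 5: φ=45°, α=240°
  cosα=-0.5000 sinα=-0.8660 | (8,5) | tMaxX 1.2400 tMaxY 0.5427 | tΔX 2.0000 tΔY 1.1547
    t=0.5427 [y] (8,4)
    t=1.2400 [x] (7,4)
    t=1.6974 [y] (7,3)
    t=2.8521 [y] (7,2)
    t=3.2400 [x] (6,2)
    t=4.0068 [y] (6,1)
    t=5.1615 [y] (6,0) — stop
  → r_5 = 5.1615
beam 6: φ=90°, α=285°
  cosα=0.2588 sinα=-0.9659 | (8,5) | tMaxX 1.4682 tMaxY 0.4866 | tΔX 3.8637 tΔY 1.0353
    t=0.4866 [y] (8,4)
    t=1.4682 [x] (9,4) — stop
  → r_6 = 1.4682
beam 7: φ=135°, α=330°
  cosα=0.8660 sinα=-0.5000 | (8,5) | tMaxX 0.4388 tMaxY 0.9400 | tΔX 1.1547 tΔY 2.0000
    t=0.4388 [x] (9,5) — stop
  → r_7 = 0.4388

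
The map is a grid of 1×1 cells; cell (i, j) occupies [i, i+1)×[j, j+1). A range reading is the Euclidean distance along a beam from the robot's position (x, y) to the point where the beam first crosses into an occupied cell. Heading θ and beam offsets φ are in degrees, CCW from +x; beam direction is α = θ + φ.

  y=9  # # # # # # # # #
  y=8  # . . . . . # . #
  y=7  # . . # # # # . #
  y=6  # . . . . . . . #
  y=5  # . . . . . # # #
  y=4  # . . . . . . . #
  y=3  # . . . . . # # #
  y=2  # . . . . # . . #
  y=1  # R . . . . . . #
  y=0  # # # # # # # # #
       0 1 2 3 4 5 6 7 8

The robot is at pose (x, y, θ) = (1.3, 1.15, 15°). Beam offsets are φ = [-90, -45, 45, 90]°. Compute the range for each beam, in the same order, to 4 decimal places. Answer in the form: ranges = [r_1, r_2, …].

beam 1: φ=-90°, α=285°
  dir = (cos 285°, sin 285°) = (0.2588, -0.9659); from cell (1,1)
  next x-line at t=2.7046, next y-line at t=0.1553; Δt_x=3.8637, Δt_y=1.0353
    y: enter (1,0) at t=0.1553 ← occupied
  → r_1 = 0.1553
beam 2: φ=-45°, α=330°
  dir = (cos 330°, sin 330°) = (0.8660, -0.5000); from cell (1,1)
  next x-line at t=0.8083, next y-line at t=0.3000; Δt_x=1.1547, Δt_y=2.0000
    y: enter (1,0) at t=0.3000 ← occupied
  → r_2 = 0.3000
beam 3: φ=45°, α=60°
  dir = (cos 60°, sin 60°) = (0.5000, 0.8660); from cell (1,1)
  next x-line at t=1.4000, next y-line at t=0.9815; Δt_x=2.0000, Δt_y=1.1547
    y: enter (1,2) at t=0.9815
    x: enter (2,2) at t=1.4000
    y: enter (2,3) at t=2.1362
    y: enter (2,4) at t=3.2909
    x: enter (3,4) at t=3.4000
    y: enter (3,5) at t=4.4456
    x: enter (4,5) at t=5.4000
    y: enter (4,6) at t=5.6003
    y: enter (4,7) at t=6.7550 ← occupied
  → r_3 = 6.7550
beam 4: φ=90°, α=105°
  dir = (cos 105°, sin 105°) = (-0.2588, 0.9659); from cell (1,1)
  next x-line at t=1.1591, next y-line at t=0.8800; Δt_x=3.8637, Δt_y=1.0353
    y: enter (1,2) at t=0.8800
    x: enter (0,2) at t=1.1591 ← occupied
  → r_4 = 1.1591

ranges = [0.1553, 0.3000, 6.7550, 1.1591]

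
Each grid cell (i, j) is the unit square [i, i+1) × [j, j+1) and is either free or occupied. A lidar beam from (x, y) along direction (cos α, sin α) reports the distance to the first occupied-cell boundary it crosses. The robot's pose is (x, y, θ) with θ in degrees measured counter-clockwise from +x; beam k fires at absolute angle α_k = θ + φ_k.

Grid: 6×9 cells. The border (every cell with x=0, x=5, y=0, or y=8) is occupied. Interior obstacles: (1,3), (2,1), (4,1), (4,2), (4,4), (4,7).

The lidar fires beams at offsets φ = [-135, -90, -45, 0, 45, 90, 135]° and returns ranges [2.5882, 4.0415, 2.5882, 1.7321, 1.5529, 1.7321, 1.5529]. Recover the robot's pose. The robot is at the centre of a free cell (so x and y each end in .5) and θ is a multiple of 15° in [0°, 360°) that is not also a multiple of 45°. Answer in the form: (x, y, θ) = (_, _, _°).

(x, y, θ) = (2.5, 6.5, 30°)

The pose lattice has 22·16 = 352 candidates. Test each by forward raycasting.
  (4.5, 6.5, 300°): beam 1 = 3.6235 ≠ 2.5882 ✗
  (3.5, 1.5, 30°): beam 1 = 0.5176 ≠ 2.5882 ✗
  (3.5, 2.5, 210°): beam 1 = 1.9319 ≠ 2.5882 ✗
  (1.5, 1.5, 30°): beam 1 = 0.5176 ≠ 2.5882 ✗
  …
  (2.5, 6.5, 30°): r_1=2.5882, r_2=4.0415, r_3=2.5882, r_4=1.7321, r_5=1.5529, r_6=1.7321, r_7=1.5529 — all match ✓
Only this pose fits every beam.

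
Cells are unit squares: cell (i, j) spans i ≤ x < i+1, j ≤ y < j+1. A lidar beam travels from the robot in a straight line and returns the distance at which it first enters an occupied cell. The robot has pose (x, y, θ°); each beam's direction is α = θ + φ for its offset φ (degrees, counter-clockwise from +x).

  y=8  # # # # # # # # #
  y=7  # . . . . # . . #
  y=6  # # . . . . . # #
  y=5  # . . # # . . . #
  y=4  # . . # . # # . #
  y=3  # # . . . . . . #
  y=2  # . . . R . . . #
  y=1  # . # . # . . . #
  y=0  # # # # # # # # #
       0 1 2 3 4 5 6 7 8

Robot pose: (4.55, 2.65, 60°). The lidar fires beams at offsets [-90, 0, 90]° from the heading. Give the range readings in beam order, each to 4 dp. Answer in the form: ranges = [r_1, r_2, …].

beam 1: φ=-90°, α=330°
  cosα=0.8660 sinα=-0.5000 | (4,2) | tMaxX 0.5196 tMaxY 1.3000 | tΔX 1.1547 tΔY 2.0000
    t=0.5196 [x] (5,2)
    t=1.3000 [y] (5,1)
    t=1.6743 [x] (6,1)
    t=2.8290 [x] (7,1)
    t=3.3000 [y] (7,0) — stop
  → r_1 = 3.3000
beam 2: φ=0°, α=60°
  cosα=0.5000 sinα=0.8660 | (4,2) | tMaxX 0.9000 tMaxY 0.4041 | tΔX 2.0000 tΔY 1.1547
    t=0.4041 [y] (4,3)
    t=0.9000 [x] (5,3)
    t=1.5588 [y] (5,4) — stop
  → r_2 = 1.5588
beam 3: φ=90°, α=150°
  cosα=-0.8660 sinα=0.5000 | (4,2) | tMaxX 0.6351 tMaxY 0.7000 | tΔX 1.1547 tΔY 2.0000
    t=0.6351 [x] (3,2)
    t=0.7000 [y] (3,3)
    t=1.7898 [x] (2,3)
    t=2.7000 [y] (2,4)
    t=2.9445 [x] (1,4)
    t=4.0992 [x] (0,4) — stop
  → r_3 = 4.0992

ranges = [3.3000, 1.5588, 4.0992]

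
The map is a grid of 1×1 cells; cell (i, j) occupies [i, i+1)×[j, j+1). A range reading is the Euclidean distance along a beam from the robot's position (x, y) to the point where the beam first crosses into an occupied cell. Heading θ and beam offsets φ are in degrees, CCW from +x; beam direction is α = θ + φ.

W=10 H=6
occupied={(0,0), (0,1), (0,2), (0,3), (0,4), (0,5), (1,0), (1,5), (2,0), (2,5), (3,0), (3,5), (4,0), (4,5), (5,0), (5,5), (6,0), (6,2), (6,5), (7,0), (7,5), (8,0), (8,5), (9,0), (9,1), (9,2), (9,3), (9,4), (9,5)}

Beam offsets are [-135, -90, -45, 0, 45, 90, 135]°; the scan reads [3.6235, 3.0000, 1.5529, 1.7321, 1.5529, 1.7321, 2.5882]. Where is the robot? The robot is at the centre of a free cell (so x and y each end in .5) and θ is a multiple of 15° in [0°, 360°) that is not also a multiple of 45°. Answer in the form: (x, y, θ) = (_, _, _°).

Candidates: 31 free-cell centres × 16 headings = 496 poses. Raycast each; keep the one whose scan matches to 4 dp.
  (1.5, 3.5, 60°): beam 1 = 2.5882 ≠ 3.6235 ✗
  (8.5, 2.5, 105°): beam 1 = 0.5774 ≠ 3.6235 ✗
  (6.5, 1.5, 285°): beam 1 = 6.3509 ≠ 3.6235 ✗
  (2.5, 3.5, 210°): beam 1 = 1.5529 ≠ 3.6235 ✗
  …
  (2.5, 3.5, 120°): r_1=3.6235, r_2=3.0000, r_3=1.5529, r_4=1.7321, r_5=1.5529, r_6=1.7321, r_7=2.5882 — all match ✓
Unique over the lattice → pose = (2.5, 3.5, 120°).

(x, y, θ) = (2.5, 3.5, 120°)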